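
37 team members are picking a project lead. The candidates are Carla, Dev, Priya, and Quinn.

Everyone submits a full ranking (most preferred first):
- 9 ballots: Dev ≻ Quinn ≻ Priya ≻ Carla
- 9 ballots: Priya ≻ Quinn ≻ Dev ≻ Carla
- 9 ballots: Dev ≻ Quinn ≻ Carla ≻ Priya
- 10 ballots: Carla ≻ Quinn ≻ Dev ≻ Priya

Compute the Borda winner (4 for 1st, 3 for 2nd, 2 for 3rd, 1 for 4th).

Carla: 9×1 + 9×1 + 9×2 + 10×4 = 76
Dev: 9×4 + 9×2 + 9×4 + 10×2 = 110
Priya: 9×2 + 9×4 + 9×1 + 10×1 = 73
Quinn: 9×3 + 9×3 + 9×3 + 10×3 = 111

Quinn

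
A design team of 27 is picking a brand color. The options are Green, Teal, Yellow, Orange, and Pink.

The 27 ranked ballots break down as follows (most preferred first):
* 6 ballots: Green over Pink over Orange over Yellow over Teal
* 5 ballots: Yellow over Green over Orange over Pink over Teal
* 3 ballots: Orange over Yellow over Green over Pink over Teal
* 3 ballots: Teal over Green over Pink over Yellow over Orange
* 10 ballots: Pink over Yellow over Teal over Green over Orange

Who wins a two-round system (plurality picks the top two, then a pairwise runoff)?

Round 1 first-place votes: Green 6, Teal 3, Yellow 5, Orange 3, Pink 10. Pink and Green advance.
Runoff: Pink is ranked above Green on 10 ballots, Green above Pink on 17.

Green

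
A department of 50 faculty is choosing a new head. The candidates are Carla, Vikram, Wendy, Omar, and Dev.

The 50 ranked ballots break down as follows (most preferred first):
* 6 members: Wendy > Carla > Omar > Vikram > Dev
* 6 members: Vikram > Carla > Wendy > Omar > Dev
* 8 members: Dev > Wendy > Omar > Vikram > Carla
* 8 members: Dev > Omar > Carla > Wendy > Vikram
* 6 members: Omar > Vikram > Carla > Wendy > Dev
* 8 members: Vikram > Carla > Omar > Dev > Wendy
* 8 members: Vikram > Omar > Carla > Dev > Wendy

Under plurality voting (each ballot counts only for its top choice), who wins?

Vikram

First-place votes: Carla 0, Vikram 22, Wendy 6, Omar 6, Dev 16.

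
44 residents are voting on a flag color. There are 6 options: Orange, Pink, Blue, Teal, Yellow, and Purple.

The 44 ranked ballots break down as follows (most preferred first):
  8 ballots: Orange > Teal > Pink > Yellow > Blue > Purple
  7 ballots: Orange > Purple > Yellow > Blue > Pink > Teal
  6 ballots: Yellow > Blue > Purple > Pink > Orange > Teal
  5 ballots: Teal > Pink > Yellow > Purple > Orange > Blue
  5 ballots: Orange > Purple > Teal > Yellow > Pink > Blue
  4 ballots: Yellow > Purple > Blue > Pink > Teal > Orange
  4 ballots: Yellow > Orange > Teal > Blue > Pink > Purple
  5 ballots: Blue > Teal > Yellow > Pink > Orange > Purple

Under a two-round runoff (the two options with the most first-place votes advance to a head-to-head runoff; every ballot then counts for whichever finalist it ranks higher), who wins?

Round 1 first-place votes: Orange 20, Pink 0, Blue 5, Teal 5, Yellow 14, Purple 0. Orange and Yellow advance.
Runoff: Orange is ranked above Yellow on 20 ballots, Yellow above Orange on 24.

Yellow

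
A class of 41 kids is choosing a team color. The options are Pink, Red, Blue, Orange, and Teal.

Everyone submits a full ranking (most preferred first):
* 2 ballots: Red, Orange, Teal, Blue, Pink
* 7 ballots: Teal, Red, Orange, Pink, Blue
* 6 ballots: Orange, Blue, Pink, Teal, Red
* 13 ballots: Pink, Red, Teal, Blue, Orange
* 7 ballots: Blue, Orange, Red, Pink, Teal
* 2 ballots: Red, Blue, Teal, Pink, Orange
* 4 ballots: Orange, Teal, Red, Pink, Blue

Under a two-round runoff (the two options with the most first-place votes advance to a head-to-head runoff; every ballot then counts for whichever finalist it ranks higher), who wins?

Round 1 first-place votes: Pink 13, Red 4, Blue 7, Orange 10, Teal 7. Pink and Orange advance.
Runoff: Pink is ranked above Orange on 15 ballots, Orange above Pink on 26.

Orange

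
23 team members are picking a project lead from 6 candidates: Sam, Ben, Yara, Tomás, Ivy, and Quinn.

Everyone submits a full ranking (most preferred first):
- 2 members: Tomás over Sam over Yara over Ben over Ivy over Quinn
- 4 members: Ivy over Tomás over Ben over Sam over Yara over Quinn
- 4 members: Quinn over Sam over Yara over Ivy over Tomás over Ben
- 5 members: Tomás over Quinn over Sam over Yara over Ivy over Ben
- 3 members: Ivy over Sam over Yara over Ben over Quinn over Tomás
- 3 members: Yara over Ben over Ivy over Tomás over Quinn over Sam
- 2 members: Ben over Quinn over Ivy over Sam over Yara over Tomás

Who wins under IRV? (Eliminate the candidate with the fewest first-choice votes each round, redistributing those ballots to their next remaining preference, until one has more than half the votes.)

Round 1: Sam 0, Ben 2, Yara 3, Tomás 7, Ivy 7, Quinn 4. Sam eliminated.
Round 2: Ben 2, Yara 3, Tomás 7, Ivy 7, Quinn 4. Ben eliminated.
Round 3: Yara 3, Tomás 7, Ivy 7, Quinn 6. Yara eliminated.
Round 4: Tomás 7, Ivy 10, Quinn 6. Quinn eliminated.
Round 5: Tomás 7, Ivy 16. Ivy has a majority (≥12).

Ivy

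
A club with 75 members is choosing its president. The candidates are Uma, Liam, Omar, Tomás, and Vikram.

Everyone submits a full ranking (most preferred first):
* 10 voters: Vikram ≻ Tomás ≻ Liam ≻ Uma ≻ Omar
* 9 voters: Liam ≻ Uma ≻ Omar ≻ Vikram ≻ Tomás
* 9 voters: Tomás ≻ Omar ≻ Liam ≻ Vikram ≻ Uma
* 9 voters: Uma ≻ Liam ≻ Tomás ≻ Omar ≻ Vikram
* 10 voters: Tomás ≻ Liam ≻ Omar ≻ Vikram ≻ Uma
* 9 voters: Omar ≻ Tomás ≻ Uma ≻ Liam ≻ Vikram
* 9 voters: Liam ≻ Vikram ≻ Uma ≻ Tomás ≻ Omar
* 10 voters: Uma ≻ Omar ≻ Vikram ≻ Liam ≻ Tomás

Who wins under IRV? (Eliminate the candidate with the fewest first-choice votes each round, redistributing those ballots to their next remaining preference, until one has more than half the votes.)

Round 1: Uma 19, Liam 18, Omar 9, Tomás 19, Vikram 10. Omar eliminated.
Round 2: Uma 19, Liam 18, Tomás 28, Vikram 10. Vikram eliminated.
Round 3: Uma 19, Liam 18, Tomás 38. Tomás has a majority (≥38).

Tomás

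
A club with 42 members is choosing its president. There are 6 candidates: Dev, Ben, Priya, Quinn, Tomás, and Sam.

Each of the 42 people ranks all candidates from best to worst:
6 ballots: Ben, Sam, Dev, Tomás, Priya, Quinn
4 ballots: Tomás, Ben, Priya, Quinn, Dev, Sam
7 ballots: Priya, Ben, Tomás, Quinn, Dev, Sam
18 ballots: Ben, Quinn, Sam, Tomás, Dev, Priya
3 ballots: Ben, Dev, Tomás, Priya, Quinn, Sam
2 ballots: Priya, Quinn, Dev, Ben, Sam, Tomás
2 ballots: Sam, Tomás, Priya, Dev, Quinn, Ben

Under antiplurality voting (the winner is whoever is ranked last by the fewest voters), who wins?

Dev

Last-place votes: Dev 0, Ben 2, Priya 18, Quinn 6, Tomás 2, Sam 14.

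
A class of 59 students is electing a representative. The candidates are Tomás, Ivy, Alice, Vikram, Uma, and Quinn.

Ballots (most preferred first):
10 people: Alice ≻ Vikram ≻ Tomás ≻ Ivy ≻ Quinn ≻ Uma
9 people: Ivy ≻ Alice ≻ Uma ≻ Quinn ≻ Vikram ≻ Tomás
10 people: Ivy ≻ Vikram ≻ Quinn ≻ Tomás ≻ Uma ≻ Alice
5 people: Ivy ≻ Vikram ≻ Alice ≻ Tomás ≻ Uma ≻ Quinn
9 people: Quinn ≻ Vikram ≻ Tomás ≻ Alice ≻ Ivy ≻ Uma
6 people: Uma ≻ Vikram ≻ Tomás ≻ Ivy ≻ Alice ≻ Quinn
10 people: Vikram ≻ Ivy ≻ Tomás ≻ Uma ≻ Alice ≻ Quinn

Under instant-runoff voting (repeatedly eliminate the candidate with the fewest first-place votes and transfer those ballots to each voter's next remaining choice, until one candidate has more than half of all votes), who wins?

Vikram

Round 1: Tomás 0, Ivy 24, Alice 10, Vikram 10, Uma 6, Quinn 9. Tomás eliminated.
Round 2: Ivy 24, Alice 10, Vikram 10, Uma 6, Quinn 9. Uma eliminated.
Round 3: Ivy 24, Alice 10, Vikram 16, Quinn 9. Quinn eliminated.
Round 4: Ivy 24, Alice 10, Vikram 25. Alice eliminated.
Round 5: Ivy 24, Vikram 35. Vikram has a majority (≥30).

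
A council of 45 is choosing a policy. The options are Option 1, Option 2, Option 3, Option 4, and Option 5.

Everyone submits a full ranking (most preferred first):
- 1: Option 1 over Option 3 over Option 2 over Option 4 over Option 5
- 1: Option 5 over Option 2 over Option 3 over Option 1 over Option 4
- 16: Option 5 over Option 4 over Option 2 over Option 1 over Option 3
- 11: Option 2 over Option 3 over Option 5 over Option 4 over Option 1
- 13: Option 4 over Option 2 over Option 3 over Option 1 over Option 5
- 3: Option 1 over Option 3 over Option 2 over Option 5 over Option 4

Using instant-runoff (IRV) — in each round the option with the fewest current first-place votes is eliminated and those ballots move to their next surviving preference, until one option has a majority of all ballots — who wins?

Option 2

Round 1: Option 1 4, Option 2 11, Option 3 0, Option 4 13, Option 5 17. Option 3 eliminated.
Round 2: Option 1 4, Option 2 11, Option 4 13, Option 5 17. Option 1 eliminated.
Round 3: Option 2 15, Option 4 13, Option 5 17. Option 4 eliminated.
Round 4: Option 2 28, Option 5 17. Option 2 has a majority (≥23).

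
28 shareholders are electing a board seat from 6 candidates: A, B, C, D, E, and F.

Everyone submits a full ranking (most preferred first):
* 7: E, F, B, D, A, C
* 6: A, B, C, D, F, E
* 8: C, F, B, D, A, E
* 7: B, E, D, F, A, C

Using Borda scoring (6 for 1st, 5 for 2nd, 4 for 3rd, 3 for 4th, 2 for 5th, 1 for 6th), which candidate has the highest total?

B

A: 7×2 + 6×6 + 8×2 + 7×2 = 80
B: 7×4 + 6×5 + 8×4 + 7×6 = 132
C: 7×1 + 6×4 + 8×6 + 7×1 = 86
D: 7×3 + 6×3 + 8×3 + 7×4 = 91
E: 7×6 + 6×1 + 8×1 + 7×5 = 91
F: 7×5 + 6×2 + 8×5 + 7×3 = 108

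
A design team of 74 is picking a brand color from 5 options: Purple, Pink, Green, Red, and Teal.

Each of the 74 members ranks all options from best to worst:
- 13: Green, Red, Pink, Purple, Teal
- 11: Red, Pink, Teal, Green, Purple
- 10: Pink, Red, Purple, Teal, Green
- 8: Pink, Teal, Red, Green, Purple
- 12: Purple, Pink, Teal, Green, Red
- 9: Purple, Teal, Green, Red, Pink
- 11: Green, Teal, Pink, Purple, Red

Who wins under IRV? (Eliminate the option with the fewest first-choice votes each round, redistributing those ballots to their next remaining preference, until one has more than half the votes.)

Round 1: Purple 21, Pink 18, Green 24, Red 11, Teal 0. Teal eliminated.
Round 2: Purple 21, Pink 18, Green 24, Red 11. Red eliminated.
Round 3: Purple 21, Pink 29, Green 24. Purple eliminated.
Round 4: Pink 41, Green 33. Pink has a majority (≥38).

Pink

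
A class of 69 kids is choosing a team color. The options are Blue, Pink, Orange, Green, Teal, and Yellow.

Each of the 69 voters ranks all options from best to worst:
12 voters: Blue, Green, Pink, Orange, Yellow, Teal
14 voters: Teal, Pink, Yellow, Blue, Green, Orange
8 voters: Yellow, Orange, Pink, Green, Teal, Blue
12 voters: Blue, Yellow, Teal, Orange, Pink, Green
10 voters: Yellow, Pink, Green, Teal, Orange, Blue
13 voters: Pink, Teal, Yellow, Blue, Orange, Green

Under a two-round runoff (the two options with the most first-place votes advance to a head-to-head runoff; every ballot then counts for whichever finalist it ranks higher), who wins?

Round 1 first-place votes: Blue 24, Pink 13, Orange 0, Green 0, Teal 14, Yellow 18. Blue and Yellow advance.
Runoff: Blue is ranked above Yellow on 24 ballots, Yellow above Blue on 45.

Yellow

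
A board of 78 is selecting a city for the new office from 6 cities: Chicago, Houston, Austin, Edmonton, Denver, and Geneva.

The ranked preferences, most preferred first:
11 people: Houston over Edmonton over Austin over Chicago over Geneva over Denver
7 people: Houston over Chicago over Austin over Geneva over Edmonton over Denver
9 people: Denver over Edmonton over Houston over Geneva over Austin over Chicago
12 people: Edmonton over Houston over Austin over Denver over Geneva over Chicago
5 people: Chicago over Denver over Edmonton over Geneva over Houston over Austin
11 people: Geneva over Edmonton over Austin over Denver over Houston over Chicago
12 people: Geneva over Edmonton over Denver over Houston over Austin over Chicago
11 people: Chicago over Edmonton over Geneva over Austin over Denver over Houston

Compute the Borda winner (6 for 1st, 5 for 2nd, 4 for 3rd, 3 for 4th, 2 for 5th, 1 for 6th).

Edmonton

Chicago: 11×3 + 7×5 + 9×1 + 12×1 + 5×6 + 11×1 + 12×1 + 11×6 = 208
Houston: 11×6 + 7×6 + 9×4 + 12×5 + 5×2 + 11×2 + 12×3 + 11×1 = 283
Austin: 11×4 + 7×4 + 9×2 + 12×4 + 5×1 + 11×4 + 12×2 + 11×3 = 244
Edmonton: 11×5 + 7×2 + 9×5 + 12×6 + 5×4 + 11×5 + 12×5 + 11×5 = 376
Denver: 11×1 + 7×1 + 9×6 + 12×3 + 5×5 + 11×3 + 12×4 + 11×2 = 236
Geneva: 11×2 + 7×3 + 9×3 + 12×2 + 5×3 + 11×6 + 12×6 + 11×4 = 291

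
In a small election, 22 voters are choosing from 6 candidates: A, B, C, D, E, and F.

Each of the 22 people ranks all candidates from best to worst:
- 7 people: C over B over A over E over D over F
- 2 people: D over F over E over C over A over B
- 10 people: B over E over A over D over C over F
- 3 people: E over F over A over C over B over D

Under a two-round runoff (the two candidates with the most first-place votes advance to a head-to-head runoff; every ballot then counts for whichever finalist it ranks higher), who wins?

C

Round 1 first-place votes: A 0, B 10, C 7, D 2, E 3, F 0. B and C advance.
Runoff: B is ranked above C on 10 ballots, C above B on 12.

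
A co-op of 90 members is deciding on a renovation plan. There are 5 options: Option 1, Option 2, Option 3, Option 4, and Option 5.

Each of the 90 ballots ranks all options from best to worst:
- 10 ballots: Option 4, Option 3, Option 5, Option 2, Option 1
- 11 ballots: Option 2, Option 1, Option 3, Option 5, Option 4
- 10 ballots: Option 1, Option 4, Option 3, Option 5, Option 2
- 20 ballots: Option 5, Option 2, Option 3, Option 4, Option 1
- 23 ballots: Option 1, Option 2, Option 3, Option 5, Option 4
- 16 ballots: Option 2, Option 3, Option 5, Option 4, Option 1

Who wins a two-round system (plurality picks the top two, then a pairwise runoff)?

Round 1 first-place votes: Option 1 33, Option 2 27, Option 3 0, Option 4 10, Option 5 20. Option 1 and Option 2 advance.
Runoff: Option 1 is ranked above Option 2 on 33 ballots, Option 2 above Option 1 on 57.

Option 2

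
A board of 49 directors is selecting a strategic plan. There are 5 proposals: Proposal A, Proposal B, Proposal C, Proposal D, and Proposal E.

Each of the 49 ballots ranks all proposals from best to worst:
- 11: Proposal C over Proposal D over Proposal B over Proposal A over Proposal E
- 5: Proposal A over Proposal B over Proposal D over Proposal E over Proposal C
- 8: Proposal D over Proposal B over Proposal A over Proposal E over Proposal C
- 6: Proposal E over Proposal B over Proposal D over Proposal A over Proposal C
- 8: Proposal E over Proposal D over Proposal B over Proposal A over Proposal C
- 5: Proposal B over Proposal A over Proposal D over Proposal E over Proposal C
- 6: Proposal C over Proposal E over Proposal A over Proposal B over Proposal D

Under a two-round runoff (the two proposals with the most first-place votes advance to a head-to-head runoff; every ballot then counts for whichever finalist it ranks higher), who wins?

Proposal E

Round 1 first-place votes: Proposal A 5, Proposal B 5, Proposal C 17, Proposal D 8, Proposal E 14. Proposal C and Proposal E advance.
Runoff: Proposal C is ranked above Proposal E on 17 ballots, Proposal E above Proposal C on 32.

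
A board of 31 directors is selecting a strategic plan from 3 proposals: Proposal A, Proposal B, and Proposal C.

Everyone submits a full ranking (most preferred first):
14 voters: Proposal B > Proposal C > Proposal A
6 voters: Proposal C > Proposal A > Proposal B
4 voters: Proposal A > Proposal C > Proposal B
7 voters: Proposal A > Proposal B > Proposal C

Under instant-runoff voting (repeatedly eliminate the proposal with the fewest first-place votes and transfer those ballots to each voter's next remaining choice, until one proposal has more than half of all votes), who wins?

Proposal A

Round 1: Proposal A 11, Proposal B 14, Proposal C 6. Proposal C eliminated.
Round 2: Proposal A 17, Proposal B 14. Proposal A has a majority (≥16).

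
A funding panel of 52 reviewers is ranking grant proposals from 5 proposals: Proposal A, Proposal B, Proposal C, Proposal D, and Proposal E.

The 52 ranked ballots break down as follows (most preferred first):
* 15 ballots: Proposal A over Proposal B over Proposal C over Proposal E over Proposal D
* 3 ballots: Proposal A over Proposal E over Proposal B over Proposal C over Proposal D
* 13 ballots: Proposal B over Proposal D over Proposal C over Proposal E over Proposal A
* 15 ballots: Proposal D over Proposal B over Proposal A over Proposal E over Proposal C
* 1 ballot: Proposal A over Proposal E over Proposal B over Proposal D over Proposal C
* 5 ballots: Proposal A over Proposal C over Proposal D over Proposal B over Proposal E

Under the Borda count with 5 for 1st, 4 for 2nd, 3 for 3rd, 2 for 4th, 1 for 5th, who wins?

Proposal B

Proposal A: 15×5 + 3×5 + 13×1 + 15×3 + 1×5 + 5×5 = 178
Proposal B: 15×4 + 3×3 + 13×5 + 15×4 + 1×3 + 5×2 = 207
Proposal C: 15×3 + 3×2 + 13×3 + 15×1 + 1×1 + 5×4 = 126
Proposal D: 15×1 + 3×1 + 13×4 + 15×5 + 1×2 + 5×3 = 162
Proposal E: 15×2 + 3×4 + 13×2 + 15×2 + 1×4 + 5×1 = 107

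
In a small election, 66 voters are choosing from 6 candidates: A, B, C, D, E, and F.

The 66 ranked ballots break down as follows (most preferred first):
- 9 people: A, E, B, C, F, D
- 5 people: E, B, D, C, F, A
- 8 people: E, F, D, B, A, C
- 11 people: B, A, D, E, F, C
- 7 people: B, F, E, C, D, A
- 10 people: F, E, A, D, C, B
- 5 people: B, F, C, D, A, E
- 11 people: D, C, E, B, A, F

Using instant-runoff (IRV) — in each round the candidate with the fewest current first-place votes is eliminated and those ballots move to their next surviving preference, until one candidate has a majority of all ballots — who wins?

Round 1: A 9, B 23, C 0, D 11, E 13, F 10. C eliminated.
Round 2: A 9, B 23, D 11, E 13, F 10. A eliminated.
Round 3: B 23, D 11, E 22, F 10. F eliminated.
Round 4: B 23, D 11, E 32. D eliminated.
Round 5: B 23, E 43. E has a majority (≥34).

E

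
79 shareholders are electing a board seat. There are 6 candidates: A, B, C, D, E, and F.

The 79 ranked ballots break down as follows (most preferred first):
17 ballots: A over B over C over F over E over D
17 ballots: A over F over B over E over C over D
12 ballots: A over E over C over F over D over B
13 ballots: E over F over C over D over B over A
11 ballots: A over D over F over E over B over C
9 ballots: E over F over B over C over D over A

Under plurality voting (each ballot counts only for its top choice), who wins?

A

First-place votes: A 57, B 0, C 0, D 0, E 22, F 0.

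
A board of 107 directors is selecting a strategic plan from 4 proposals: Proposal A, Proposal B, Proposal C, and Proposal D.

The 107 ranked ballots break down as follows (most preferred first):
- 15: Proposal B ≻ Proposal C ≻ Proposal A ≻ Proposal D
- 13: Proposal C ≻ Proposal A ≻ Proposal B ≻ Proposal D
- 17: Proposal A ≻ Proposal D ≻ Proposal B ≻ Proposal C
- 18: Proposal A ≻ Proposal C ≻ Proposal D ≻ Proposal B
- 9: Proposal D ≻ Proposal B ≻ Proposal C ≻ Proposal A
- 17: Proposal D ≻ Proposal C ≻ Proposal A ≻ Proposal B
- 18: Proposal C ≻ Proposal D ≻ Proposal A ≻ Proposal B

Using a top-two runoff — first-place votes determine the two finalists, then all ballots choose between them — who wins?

Round 1 first-place votes: Proposal A 35, Proposal B 15, Proposal C 31, Proposal D 26. Proposal A and Proposal C advance.
Runoff: Proposal A is ranked above Proposal C on 35 ballots, Proposal C above Proposal A on 72.

Proposal C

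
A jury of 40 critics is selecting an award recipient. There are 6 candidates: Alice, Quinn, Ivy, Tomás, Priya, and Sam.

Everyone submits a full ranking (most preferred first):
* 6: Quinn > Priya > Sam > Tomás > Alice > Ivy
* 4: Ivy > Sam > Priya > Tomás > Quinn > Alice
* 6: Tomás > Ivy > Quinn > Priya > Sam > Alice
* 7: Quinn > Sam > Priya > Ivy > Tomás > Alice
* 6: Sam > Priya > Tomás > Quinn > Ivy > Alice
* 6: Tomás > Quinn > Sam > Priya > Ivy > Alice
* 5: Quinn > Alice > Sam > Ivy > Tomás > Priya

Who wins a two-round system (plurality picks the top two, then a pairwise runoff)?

Tomás

Round 1 first-place votes: Alice 0, Quinn 18, Ivy 4, Tomás 12, Priya 0, Sam 6. Quinn and Tomás advance.
Runoff: Quinn is ranked above Tomás on 18 ballots, Tomás above Quinn on 22.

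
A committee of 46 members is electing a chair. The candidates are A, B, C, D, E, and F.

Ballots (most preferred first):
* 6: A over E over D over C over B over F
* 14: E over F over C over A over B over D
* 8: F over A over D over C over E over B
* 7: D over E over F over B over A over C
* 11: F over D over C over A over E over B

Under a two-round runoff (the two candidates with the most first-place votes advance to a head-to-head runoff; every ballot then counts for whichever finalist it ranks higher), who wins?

E

Round 1 first-place votes: A 6, B 0, C 0, D 7, E 14, F 19. F and E advance.
Runoff: F is ranked above E on 19 ballots, E above F on 27.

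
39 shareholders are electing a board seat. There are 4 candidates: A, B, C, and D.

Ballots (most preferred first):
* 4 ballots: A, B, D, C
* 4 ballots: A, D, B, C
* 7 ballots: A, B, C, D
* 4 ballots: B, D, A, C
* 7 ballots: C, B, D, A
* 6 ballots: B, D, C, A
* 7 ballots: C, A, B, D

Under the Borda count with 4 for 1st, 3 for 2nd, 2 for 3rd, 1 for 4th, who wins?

A: 4×4 + 4×4 + 7×4 + 4×2 + 7×1 + 6×1 + 7×3 = 102
B: 4×3 + 4×2 + 7×3 + 4×4 + 7×3 + 6×4 + 7×2 = 116
C: 4×1 + 4×1 + 7×2 + 4×1 + 7×4 + 6×2 + 7×4 = 94
D: 4×2 + 4×3 + 7×1 + 4×3 + 7×2 + 6×3 + 7×1 = 78

B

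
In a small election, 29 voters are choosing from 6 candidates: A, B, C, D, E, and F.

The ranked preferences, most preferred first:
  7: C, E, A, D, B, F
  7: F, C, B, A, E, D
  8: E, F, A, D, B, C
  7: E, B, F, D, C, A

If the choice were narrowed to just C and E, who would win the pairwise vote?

C is ranked above E on 14 ballots; E above C on 15.

E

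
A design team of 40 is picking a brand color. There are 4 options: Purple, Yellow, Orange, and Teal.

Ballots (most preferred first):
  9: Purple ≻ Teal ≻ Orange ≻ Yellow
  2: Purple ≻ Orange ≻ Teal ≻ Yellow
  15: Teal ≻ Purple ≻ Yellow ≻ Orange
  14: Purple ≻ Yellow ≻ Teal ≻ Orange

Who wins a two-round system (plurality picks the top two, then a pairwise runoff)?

Round 1 first-place votes: Purple 25, Yellow 0, Orange 0, Teal 15. Purple and Teal advance.
Runoff: Purple is ranked above Teal on 25 ballots, Teal above Purple on 15.

Purple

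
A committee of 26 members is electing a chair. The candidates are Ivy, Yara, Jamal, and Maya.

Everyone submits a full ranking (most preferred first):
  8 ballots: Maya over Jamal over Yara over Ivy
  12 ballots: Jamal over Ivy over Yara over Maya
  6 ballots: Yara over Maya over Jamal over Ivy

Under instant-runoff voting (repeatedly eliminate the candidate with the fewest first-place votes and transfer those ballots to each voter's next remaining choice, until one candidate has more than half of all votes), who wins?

Maya

Round 1: Ivy 0, Yara 6, Jamal 12, Maya 8. Ivy eliminated.
Round 2: Yara 6, Jamal 12, Maya 8. Yara eliminated.
Round 3: Jamal 12, Maya 14. Maya has a majority (≥14).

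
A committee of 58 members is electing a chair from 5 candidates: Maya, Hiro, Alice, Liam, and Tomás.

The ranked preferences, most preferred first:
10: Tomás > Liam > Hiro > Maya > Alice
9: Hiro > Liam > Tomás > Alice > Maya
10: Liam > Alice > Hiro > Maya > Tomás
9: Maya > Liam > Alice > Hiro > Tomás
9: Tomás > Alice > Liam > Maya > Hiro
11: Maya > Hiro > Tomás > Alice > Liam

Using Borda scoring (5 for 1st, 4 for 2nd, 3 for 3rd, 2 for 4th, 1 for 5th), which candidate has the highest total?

Maya: 10×2 + 9×1 + 10×2 + 9×5 + 9×2 + 11×5 = 167
Hiro: 10×3 + 9×5 + 10×3 + 9×2 + 9×1 + 11×4 = 176
Alice: 10×1 + 9×2 + 10×4 + 9×3 + 9×4 + 11×2 = 153
Liam: 10×4 + 9×4 + 10×5 + 9×4 + 9×3 + 11×1 = 200
Tomás: 10×5 + 9×3 + 10×1 + 9×1 + 9×5 + 11×3 = 174

Liam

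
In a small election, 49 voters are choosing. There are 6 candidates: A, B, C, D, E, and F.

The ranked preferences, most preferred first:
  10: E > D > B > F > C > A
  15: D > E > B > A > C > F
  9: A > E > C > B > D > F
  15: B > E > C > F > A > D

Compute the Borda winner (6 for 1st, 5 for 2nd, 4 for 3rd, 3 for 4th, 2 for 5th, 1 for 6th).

A: 10×1 + 15×3 + 9×6 + 15×2 = 139
B: 10×4 + 15×4 + 9×3 + 15×6 = 217
C: 10×2 + 15×2 + 9×4 + 15×4 = 146
D: 10×5 + 15×6 + 9×2 + 15×1 = 173
E: 10×6 + 15×5 + 9×5 + 15×5 = 255
F: 10×3 + 15×1 + 9×1 + 15×3 = 99

E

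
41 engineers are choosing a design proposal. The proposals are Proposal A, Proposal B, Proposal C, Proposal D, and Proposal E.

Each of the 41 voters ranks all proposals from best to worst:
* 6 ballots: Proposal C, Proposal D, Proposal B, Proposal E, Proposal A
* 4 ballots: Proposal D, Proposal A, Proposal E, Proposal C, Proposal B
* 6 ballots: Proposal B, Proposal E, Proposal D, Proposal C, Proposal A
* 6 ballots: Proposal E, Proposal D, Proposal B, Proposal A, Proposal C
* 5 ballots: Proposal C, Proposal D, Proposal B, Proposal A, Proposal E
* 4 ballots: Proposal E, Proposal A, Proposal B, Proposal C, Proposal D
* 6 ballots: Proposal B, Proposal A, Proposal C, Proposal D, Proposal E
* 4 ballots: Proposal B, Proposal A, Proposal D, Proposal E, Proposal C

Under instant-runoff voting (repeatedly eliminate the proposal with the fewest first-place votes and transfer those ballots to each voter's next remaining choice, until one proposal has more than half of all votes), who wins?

Round 1: Proposal A 0, Proposal B 16, Proposal C 11, Proposal D 4, Proposal E 10. Proposal A eliminated.
Round 2: Proposal B 16, Proposal C 11, Proposal D 4, Proposal E 10. Proposal D eliminated.
Round 3: Proposal B 16, Proposal C 11, Proposal E 14. Proposal C eliminated.
Round 4: Proposal B 27, Proposal E 14. Proposal B has a majority (≥21).

Proposal B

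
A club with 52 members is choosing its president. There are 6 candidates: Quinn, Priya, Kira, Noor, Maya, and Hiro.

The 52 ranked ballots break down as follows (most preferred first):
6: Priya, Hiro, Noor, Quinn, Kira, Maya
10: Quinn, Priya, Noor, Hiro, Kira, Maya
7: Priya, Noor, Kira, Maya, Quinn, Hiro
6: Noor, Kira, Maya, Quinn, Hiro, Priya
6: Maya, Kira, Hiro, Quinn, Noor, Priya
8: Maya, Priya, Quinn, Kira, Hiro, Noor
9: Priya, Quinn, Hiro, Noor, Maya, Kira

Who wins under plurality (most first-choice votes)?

First-place votes: Quinn 10, Priya 22, Kira 0, Noor 6, Maya 14, Hiro 0.

Priya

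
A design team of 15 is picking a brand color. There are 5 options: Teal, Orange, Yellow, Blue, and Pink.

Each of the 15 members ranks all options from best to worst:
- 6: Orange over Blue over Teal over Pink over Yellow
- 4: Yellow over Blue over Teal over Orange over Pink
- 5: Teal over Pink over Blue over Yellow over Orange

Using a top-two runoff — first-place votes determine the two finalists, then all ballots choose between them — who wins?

Round 1 first-place votes: Teal 5, Orange 6, Yellow 4, Blue 0, Pink 0. Orange and Teal advance.
Runoff: Orange is ranked above Teal on 6 ballots, Teal above Orange on 9.

Teal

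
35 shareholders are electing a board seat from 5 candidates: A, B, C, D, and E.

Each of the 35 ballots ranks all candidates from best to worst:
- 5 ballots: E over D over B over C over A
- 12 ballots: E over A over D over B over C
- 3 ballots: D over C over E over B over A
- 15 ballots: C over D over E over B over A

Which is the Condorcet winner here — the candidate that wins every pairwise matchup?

D

D vs A: 23–12
D vs B: 35–0
D vs C: 20–15
D vs E: 18–17
D beats every other candidate.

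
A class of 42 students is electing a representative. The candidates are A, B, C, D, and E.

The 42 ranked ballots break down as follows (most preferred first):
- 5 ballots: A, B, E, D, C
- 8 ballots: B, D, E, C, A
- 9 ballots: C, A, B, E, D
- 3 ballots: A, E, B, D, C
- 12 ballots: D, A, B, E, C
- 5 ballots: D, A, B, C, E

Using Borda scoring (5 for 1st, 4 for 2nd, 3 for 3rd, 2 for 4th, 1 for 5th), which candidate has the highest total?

A

A: 5×5 + 8×1 + 9×4 + 3×5 + 12×4 + 5×4 = 152
B: 5×4 + 8×5 + 9×3 + 3×3 + 12×3 + 5×3 = 147
C: 5×1 + 8×2 + 9×5 + 3×1 + 12×1 + 5×2 = 91
D: 5×2 + 8×4 + 9×1 + 3×2 + 12×5 + 5×5 = 142
E: 5×3 + 8×3 + 9×2 + 3×4 + 12×2 + 5×1 = 98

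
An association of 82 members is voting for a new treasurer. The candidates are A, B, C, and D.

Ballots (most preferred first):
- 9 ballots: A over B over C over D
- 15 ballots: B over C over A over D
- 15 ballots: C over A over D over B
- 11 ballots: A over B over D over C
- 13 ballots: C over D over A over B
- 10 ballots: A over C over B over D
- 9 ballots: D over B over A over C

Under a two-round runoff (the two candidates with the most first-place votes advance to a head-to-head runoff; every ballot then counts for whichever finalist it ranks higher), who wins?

Round 1 first-place votes: A 30, B 15, C 28, D 9. A and C advance.
Runoff: A is ranked above C on 39 ballots, C above A on 43.

C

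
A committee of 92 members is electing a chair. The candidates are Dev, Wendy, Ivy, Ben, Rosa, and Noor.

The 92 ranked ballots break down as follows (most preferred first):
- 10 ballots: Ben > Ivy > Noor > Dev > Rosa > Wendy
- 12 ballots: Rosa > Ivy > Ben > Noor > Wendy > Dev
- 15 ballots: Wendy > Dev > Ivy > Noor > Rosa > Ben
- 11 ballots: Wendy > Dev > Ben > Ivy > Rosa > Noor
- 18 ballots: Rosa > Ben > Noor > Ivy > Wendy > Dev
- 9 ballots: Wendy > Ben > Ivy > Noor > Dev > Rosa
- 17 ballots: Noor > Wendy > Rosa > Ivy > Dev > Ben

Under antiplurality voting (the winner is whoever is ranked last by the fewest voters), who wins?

Ivy

Last-place votes: Dev 30, Wendy 10, Ivy 0, Ben 32, Rosa 9, Noor 11.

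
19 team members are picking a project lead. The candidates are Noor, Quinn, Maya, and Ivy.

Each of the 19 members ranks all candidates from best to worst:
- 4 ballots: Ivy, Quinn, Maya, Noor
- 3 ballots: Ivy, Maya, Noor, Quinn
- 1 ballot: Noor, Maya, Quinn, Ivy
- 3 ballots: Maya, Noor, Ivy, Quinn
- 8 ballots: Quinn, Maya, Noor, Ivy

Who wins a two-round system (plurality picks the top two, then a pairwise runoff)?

Round 1 first-place votes: Noor 1, Quinn 8, Maya 3, Ivy 7. Quinn and Ivy advance.
Runoff: Quinn is ranked above Ivy on 9 ballots, Ivy above Quinn on 10.

Ivy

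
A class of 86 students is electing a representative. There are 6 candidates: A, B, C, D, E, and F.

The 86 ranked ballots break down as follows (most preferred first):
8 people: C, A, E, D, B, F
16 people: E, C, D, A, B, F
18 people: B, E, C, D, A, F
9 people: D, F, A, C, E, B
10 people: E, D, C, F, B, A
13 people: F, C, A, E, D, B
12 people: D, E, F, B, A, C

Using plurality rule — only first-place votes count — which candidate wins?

First-place votes: A 0, B 18, C 8, D 21, E 26, F 13.

E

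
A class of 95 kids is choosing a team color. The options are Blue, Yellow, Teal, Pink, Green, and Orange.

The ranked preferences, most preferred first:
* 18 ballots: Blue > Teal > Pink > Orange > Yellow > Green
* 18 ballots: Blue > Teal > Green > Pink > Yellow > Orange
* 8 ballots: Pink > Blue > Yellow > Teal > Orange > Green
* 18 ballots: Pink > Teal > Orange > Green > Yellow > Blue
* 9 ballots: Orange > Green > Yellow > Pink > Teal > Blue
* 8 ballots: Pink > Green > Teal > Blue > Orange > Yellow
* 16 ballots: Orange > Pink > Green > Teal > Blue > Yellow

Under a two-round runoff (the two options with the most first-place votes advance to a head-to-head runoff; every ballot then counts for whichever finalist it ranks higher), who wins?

Round 1 first-place votes: Blue 36, Yellow 0, Teal 0, Pink 34, Green 0, Orange 25. Blue and Pink advance.
Runoff: Blue is ranked above Pink on 36 ballots, Pink above Blue on 59.

Pink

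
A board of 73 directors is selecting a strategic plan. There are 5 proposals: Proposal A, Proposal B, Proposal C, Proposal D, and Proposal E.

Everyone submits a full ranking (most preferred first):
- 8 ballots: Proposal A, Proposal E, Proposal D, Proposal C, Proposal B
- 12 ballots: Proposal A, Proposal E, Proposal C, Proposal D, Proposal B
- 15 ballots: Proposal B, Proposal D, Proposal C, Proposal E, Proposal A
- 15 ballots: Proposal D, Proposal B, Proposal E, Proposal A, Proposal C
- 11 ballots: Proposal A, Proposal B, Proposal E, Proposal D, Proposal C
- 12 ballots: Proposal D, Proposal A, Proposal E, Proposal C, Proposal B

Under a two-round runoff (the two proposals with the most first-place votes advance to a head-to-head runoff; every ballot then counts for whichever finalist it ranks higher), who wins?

Proposal D

Round 1 first-place votes: Proposal A 31, Proposal B 15, Proposal C 0, Proposal D 27, Proposal E 0. Proposal A and Proposal D advance.
Runoff: Proposal A is ranked above Proposal D on 31 ballots, Proposal D above Proposal A on 42.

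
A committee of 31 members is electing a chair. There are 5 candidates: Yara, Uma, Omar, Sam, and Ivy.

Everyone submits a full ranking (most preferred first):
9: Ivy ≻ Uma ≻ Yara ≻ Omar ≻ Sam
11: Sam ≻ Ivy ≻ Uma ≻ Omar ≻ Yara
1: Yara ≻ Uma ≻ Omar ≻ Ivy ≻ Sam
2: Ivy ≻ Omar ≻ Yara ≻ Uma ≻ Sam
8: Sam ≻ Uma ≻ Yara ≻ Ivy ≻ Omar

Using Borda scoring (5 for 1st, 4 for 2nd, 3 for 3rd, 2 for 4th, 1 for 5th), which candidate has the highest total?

Ivy

Yara: 9×3 + 11×1 + 1×5 + 2×3 + 8×3 = 73
Uma: 9×4 + 11×3 + 1×4 + 2×2 + 8×4 = 109
Omar: 9×2 + 11×2 + 1×3 + 2×4 + 8×1 = 59
Sam: 9×1 + 11×5 + 1×1 + 2×1 + 8×5 = 107
Ivy: 9×5 + 11×4 + 1×2 + 2×5 + 8×2 = 117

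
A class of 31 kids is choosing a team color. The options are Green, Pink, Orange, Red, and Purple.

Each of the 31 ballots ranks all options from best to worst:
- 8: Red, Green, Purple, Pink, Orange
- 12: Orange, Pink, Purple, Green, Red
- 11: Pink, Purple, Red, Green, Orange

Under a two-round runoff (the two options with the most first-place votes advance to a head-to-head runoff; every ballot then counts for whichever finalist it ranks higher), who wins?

Round 1 first-place votes: Green 0, Pink 11, Orange 12, Red 8, Purple 0. Orange and Pink advance.
Runoff: Orange is ranked above Pink on 12 ballots, Pink above Orange on 19.

Pink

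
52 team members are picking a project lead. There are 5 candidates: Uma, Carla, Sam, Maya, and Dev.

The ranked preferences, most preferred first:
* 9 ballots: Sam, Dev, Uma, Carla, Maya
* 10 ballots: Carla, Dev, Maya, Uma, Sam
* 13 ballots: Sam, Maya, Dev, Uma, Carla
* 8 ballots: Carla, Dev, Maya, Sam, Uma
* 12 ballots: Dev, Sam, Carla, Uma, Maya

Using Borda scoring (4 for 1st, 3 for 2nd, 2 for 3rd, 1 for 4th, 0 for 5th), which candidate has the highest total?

Dev

Uma: 9×2 + 10×1 + 13×1 + 8×0 + 12×1 = 53
Carla: 9×1 + 10×4 + 13×0 + 8×4 + 12×2 = 105
Sam: 9×4 + 10×0 + 13×4 + 8×1 + 12×3 = 132
Maya: 9×0 + 10×2 + 13×3 + 8×2 + 12×0 = 75
Dev: 9×3 + 10×3 + 13×2 + 8×3 + 12×4 = 155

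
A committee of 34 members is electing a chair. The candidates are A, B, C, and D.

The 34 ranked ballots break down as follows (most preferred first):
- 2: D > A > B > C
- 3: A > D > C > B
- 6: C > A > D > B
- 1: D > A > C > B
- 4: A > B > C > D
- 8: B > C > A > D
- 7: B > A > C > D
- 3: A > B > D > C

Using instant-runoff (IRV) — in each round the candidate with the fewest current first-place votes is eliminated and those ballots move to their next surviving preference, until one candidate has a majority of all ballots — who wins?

A

Round 1: A 10, B 15, C 6, D 3. D eliminated.
Round 2: A 13, B 15, C 6. C eliminated.
Round 3: A 19, B 15. A has a majority (≥18).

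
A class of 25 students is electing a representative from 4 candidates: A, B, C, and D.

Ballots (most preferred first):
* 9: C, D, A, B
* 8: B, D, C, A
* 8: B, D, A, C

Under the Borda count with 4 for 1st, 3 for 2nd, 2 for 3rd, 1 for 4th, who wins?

A: 9×2 + 8×1 + 8×2 = 42
B: 9×1 + 8×4 + 8×4 = 73
C: 9×4 + 8×2 + 8×1 = 60
D: 9×3 + 8×3 + 8×3 = 75

D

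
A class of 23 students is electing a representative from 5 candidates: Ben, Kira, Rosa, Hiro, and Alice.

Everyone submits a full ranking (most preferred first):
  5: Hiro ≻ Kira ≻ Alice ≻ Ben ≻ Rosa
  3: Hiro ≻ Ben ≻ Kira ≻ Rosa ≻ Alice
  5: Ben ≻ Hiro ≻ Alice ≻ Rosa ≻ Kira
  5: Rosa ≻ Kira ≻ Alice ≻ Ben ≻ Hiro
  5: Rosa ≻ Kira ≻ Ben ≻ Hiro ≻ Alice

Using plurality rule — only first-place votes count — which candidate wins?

First-place votes: Ben 5, Kira 0, Rosa 10, Hiro 8, Alice 0.

Rosa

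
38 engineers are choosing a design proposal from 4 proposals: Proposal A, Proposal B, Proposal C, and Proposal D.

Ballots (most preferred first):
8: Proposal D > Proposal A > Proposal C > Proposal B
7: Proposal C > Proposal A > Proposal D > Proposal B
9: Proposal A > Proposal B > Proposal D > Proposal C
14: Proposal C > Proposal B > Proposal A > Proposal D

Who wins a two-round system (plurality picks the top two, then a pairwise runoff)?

Round 1 first-place votes: Proposal A 9, Proposal B 0, Proposal C 21, Proposal D 8. Proposal C and Proposal A advance.
Runoff: Proposal C is ranked above Proposal A on 21 ballots, Proposal A above Proposal C on 17.

Proposal C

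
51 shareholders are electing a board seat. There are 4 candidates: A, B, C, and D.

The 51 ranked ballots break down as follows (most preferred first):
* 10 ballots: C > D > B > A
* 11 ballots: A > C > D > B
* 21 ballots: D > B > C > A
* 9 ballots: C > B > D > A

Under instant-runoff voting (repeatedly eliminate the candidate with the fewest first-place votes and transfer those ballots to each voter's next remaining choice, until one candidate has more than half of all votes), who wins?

C

Round 1: A 11, B 0, C 19, D 21. B eliminated.
Round 2: A 11, C 19, D 21. A eliminated.
Round 3: C 30, D 21. C has a majority (≥26).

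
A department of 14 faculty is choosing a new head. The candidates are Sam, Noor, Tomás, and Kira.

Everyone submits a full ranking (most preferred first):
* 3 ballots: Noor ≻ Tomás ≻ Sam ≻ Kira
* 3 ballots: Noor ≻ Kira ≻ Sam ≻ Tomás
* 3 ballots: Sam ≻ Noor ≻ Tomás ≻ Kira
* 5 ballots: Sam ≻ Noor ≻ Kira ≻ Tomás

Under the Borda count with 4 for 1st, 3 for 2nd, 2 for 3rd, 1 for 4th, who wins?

Sam: 3×2 + 3×2 + 3×4 + 5×4 = 44
Noor: 3×4 + 3×4 + 3×3 + 5×3 = 48
Tomás: 3×3 + 3×1 + 3×2 + 5×1 = 23
Kira: 3×1 + 3×3 + 3×1 + 5×2 = 25

Noor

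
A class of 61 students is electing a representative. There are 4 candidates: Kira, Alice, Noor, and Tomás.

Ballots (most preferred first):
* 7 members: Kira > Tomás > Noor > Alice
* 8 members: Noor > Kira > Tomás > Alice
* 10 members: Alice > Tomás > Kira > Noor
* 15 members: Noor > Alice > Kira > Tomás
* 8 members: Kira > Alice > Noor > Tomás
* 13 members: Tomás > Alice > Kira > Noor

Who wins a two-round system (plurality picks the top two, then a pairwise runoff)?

Round 1 first-place votes: Kira 15, Alice 10, Noor 23, Tomás 13. Noor and Kira advance.
Runoff: Noor is ranked above Kira on 23 ballots, Kira above Noor on 38.

Kira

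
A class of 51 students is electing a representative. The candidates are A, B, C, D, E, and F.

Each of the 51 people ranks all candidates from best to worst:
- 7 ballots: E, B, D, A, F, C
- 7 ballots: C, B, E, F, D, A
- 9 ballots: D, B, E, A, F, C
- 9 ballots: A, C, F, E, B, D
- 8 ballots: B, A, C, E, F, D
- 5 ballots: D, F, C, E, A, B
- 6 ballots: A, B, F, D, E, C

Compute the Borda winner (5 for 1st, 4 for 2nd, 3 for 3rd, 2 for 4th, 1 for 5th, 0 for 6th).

B

A: 7×2 + 7×0 + 9×2 + 9×5 + 8×4 + 5×1 + 6×5 = 144
B: 7×4 + 7×4 + 9×4 + 9×1 + 8×5 + 5×0 + 6×4 = 165
C: 7×0 + 7×5 + 9×0 + 9×4 + 8×3 + 5×3 + 6×0 = 110
D: 7×3 + 7×1 + 9×5 + 9×0 + 8×0 + 5×5 + 6×2 = 110
E: 7×5 + 7×3 + 9×3 + 9×2 + 8×2 + 5×2 + 6×1 = 133
F: 7×1 + 7×2 + 9×1 + 9×3 + 8×1 + 5×4 + 6×3 = 103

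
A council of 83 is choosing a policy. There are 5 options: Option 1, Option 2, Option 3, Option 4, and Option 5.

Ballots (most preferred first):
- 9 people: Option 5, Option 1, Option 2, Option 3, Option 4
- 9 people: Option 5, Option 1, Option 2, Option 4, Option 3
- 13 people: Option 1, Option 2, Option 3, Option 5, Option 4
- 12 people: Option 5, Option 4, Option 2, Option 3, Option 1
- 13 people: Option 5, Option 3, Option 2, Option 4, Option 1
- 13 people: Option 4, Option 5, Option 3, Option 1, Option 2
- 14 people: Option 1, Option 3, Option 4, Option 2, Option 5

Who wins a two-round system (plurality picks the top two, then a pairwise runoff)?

Option 5

Round 1 first-place votes: Option 1 27, Option 2 0, Option 3 0, Option 4 13, Option 5 43. Option 5 and Option 1 advance.
Runoff: Option 5 is ranked above Option 1 on 56 ballots, Option 1 above Option 5 on 27.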